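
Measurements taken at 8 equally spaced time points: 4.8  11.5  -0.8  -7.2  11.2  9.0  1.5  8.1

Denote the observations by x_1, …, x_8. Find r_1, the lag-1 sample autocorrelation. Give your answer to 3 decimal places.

Mean x̄ = (4.8 + 11.5 − 0.8 − 7.2 + 11.2 + 9.0 + 1.5 + 8.1)/8 = 4.7625
Deviations from mean: 0.0375, 6.7375, -5.5625, -11.9625, 6.4375, 4.2375, -3.2625, 3.3375
Numerator Σ_{t=1}^{7}(x_t−x̄)(x_{t+1}−x̄) = -45.1264
Denominator Σ(x_t−x̄)² = 300.6188
r_1 = -45.1264 / 300.6188 = -0.150

-0.150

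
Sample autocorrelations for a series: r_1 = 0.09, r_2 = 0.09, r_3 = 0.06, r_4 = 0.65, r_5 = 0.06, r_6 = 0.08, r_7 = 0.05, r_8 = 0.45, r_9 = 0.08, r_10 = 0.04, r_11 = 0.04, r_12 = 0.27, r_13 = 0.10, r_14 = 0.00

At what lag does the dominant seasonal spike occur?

The largest autocorrelation is r_4 = 0.65, with weaker echoes at lags 8 (0.45) and 12 (0.27); the remaining lags stay at or below 0.10.
The dominant spike at lag 4 indicates a seasonal period of 4.

4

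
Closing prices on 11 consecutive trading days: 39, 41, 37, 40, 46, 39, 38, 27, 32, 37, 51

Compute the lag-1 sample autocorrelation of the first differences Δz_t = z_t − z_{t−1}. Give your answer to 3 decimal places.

0.037

First differences Δz: 2, -4, 3, 6, -7, -1, -11, 5, 5, 14
Mean of differences = 1.2000
Numerator Σ(Δz_t−Δz̄)(Δz_{t+1}−Δz̄) = 17.3600
Denominator Σ(Δz_t−Δz̄)² = 467.6000
r_1(Δz) = 17.3600 / 467.6000 = 0.037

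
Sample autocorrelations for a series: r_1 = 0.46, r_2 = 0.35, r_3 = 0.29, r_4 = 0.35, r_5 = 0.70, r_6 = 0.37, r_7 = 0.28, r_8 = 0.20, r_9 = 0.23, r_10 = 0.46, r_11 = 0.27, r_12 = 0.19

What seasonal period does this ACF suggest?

The largest autocorrelation is r_5 = 0.70; the remaining lags stay at or below 0.46. The elevated value at lag 1 (0.46), dropping to 0.35 at lag 2, reflects decaying short-term dependence rather than seasonality.
The dominant spike at lag 5 indicates a seasonal period of 5.

5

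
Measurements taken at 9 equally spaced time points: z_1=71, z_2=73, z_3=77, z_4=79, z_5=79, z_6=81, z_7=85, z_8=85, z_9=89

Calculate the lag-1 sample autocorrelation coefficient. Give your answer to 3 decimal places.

0.593

Mean z̄ = (71 + 73 + 77 + 79 + 79 + 81 + 85 + 85 + 89)/9 = 79.8889
Numerator Σ_{t=1}^{8}(z_t−z̄)(z_{t+1}−z̄) = 161.8765
Denominator Σ(z_t−z̄)² = 272.8889
r_1 = 161.8765 / 272.8889 = 0.593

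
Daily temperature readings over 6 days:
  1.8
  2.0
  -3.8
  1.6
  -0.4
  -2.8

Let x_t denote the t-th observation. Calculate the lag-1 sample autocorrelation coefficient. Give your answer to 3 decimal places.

Mean x̄ = (1.8 + 2.0 − 3.8 + 1.6 − 0.4 − 2.8)/6 = -0.2667
Deviations from mean: 2.0667, 2.2667, -3.5333, 1.8667, -0.1333, -2.5333
Σ(x_t−x̄)(x_{t+1}−x̄) = (4.6844) + (-8.0089) + (-6.5956) + (-0.2489) + (0.3378) = -9.8311
Denominator Σ(x_t−x̄)² = 31.8133
r_1 = -9.8311 / 31.8133 = -0.309

-0.309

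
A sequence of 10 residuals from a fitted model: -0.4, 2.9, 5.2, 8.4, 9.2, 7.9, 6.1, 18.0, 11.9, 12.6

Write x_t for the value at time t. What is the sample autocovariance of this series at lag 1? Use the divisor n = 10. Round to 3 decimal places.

9.345

Mean x̄ = (-0.4 + 2.9 + 5.2 + 8.4 + 9.2 + 7.9 + 6.1 + 18.0 + 11.9 + 12.6)/10 = 8.1800
Σ_{t=1}^{9}(x_t−x̄)(x_{t+1}−x̄) = 93.4496
γ_1 = 93.4496 / 10 = 9.345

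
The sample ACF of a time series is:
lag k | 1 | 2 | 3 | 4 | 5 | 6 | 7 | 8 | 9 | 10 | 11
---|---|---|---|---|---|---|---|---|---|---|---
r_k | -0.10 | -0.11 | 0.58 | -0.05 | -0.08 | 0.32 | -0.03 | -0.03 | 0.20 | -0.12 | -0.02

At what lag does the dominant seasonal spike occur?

3

The largest autocorrelation is r_3 = 0.58, with weaker echoes at lags 6 (0.32) and 9 (0.20); the remaining lags stay at or below -0.02.
The dominant spike at lag 3 indicates a seasonal period of 3.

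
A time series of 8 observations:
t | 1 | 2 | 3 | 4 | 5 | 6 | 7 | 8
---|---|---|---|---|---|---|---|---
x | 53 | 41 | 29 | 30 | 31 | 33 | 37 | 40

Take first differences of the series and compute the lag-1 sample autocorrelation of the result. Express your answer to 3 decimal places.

0.489

First differences Δx: -12, -12, 1, 1, 2, 4, 3
Mean of differences = -1.8571
Numerator Σ(Δx_t−Δx̄)(Δx_{t+1}−Δx̄) = 144.1224
Denominator Σ(Δx_t−Δx̄)² = 294.8571
r_1(Δx) = 144.1224 / 294.8571 = 0.489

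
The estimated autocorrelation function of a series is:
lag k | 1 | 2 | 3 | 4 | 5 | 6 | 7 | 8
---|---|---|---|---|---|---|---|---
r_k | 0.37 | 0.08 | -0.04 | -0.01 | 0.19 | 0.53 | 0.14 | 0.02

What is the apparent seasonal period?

6

The largest autocorrelation is r_6 = 0.53; the remaining lags stay at or below 0.37. The elevated value at lag 1 (0.37), dropping to 0.08 at lag 2, reflects decaying short-term dependence rather than seasonality.
The dominant spike at lag 6 indicates a seasonal period of 6.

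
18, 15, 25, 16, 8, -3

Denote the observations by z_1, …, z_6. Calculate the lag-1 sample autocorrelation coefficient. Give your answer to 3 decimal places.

Mean z̄ = (18 + 15 + 25 + 16 + 8 − 3)/6 = 13.1667
Σ(z_t−z̄)(z_{t+1}−z̄) = (8.8611) + (21.6944) + (33.5278) + (-14.6389) + (83.5278) = 132.9722
Denominator Σ(z_t−z̄)² = 462.8333
r_1 = 132.9722 / 462.8333 = 0.287

0.287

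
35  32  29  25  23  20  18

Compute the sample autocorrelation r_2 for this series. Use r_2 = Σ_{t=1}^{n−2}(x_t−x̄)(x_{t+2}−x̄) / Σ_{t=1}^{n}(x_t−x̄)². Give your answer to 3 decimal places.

0.178

Mean x̄ = (35 + 32 + 29 + 25 + 23 + 20 + 18)/7 = 26.0000
Deviations from mean: 9.0000, 6.0000, 3.0000, -1.0000, -3.0000, -6.0000, -8.0000
Σ(x_t−x̄)(x_{t+2}−x̄) = (27.0000) + (-6.0000) + (-9.0000) + (6.0000) + (24.0000) = 42.0000
Denominator Σ(x_t−x̄)² = 236.0000
r_2 = 42.0000 / 236.0000 = 0.178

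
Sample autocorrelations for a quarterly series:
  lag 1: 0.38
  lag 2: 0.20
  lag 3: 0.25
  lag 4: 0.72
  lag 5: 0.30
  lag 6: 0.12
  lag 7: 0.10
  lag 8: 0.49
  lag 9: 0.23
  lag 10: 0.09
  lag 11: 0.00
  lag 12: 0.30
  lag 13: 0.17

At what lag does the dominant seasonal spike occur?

4

The largest autocorrelation is r_4 = 0.72, with a weaker echo at lag 8 (0.49); the remaining lags stay at or below 0.38. The elevated value at lag 1 (0.38), dropping to 0.20 at lag 2, reflects decaying short-term dependence rather than seasonality.
The dominant spike at lag 4 indicates a seasonal period of 4.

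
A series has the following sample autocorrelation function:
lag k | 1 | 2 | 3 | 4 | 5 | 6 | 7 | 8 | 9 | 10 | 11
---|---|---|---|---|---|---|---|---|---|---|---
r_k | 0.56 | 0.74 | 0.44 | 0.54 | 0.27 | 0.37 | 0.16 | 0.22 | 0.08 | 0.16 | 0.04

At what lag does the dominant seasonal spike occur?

2

The largest autocorrelation is r_2 = 0.74; the remaining lags stay at or below 0.56.
The dominant spike at lag 2 indicates a seasonal period of 2.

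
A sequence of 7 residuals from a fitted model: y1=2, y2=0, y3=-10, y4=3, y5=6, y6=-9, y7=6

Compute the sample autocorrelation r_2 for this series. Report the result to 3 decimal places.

Mean ȳ = (2 + 0 − 10 + 3 + 6 − 9 + 6)/7 = -0.2857
Deviations from mean: 2.2857, 0.2857, -9.7143, 3.2857, 6.2857, -8.7143, 6.2857
Σ(y_t−ȳ)(y_{t+2}−ȳ) = (-22.2041) + (0.9388) + (-61.0612) + (-28.6327) + (39.5102) = -71.4490
Denominator Σ(y_t−ȳ)² = 265.4286
r_2 = -71.4490 / 265.4286 = -0.269

-0.269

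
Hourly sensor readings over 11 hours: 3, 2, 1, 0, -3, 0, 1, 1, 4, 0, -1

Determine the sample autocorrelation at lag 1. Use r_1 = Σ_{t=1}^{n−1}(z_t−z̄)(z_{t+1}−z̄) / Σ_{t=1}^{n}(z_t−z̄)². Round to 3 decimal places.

Mean z̄ = (3 + 2 + 1 + 0 − 3 + 0 + 1 + 1 + 4 + 0 − 1)/11 = 0.7273
Numerator Σ_{t=1}^{10}(z_t−z̄)(z_{t+1}−z̄) = 8.1074
Denominator Σ(z_t−z̄)² = 36.1818
r_1 = 8.1074 / 36.1818 = 0.224

0.224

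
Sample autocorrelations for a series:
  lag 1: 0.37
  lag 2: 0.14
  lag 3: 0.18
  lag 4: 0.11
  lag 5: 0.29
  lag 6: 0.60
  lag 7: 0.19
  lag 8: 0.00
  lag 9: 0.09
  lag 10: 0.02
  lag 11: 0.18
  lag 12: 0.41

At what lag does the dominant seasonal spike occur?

The largest autocorrelation is r_6 = 0.60, with a weaker echo at lag 12 (0.41); the remaining lags stay at or below 0.37. The elevated value at lag 1 (0.37), dropping to 0.14 at lag 2, reflects decaying short-term dependence rather than seasonality.
The dominant spike at lag 6 indicates a seasonal period of 6.

6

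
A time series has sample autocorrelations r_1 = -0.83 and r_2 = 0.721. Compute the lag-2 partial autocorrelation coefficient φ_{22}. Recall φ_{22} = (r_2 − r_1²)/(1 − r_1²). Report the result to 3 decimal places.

φ_{22} = (r_2 − r_1²) / (1 − r_1²)
r_1² = (-0.83)² = 0.6889
Numerator = 0.721 − 0.6889 = 0.0321; denominator = 1 − 0.6889 = 0.3111
φ_{22} = 0.0321 / 0.3111 = 0.103

0.103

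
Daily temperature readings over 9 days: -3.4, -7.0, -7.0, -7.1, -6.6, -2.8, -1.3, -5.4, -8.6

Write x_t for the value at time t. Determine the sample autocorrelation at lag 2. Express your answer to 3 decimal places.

-0.442

Mean x̄ = (-3.4 − 7.0 − 7.0 − 7.1 − 6.6 − 2.8 − 1.3 − 5.4 − 8.6)/9 = -5.4667
Σ(x_t−x̄)(x_{t+2}−x̄) = (-3.1689) + (2.5044) + (1.7378) + (-4.3556) + (-4.7222) + (0.1778) + (-13.0556) = -20.8822
Denominator Σ(x_t−x̄)² = 47.2200
r_2 = -20.8822 / 47.2200 = -0.442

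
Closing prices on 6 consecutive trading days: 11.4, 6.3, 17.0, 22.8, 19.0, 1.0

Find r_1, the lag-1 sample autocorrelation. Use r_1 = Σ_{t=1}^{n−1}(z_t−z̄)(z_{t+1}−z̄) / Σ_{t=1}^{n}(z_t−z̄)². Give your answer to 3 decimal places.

0.032

Mean z̄ = (11.4 + 6.3 + 17.0 + 22.8 + 19.0 + 1.0)/6 = 12.9167
Deviations from mean: -1.5167, -6.6167, 4.0833, 9.8833, 6.0833, -11.9167
Σ(z_t−z̄)(z_{t+1}−z̄) = (10.0353) + (-27.0181) + (40.3569) + (60.1236) + (-72.4931) = 11.0047
Denominator Σ(z_t−z̄)² = 339.4483
r_1 = 11.0047 / 339.4483 = 0.032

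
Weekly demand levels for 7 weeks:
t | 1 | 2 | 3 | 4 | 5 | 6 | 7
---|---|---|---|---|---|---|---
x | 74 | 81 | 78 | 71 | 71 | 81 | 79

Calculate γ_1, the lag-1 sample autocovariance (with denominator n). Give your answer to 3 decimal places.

Mean x̄ = (74 + 81 + 78 + 71 + 71 + 81 + 79)/7 = 76.4286
Deviations: -2.4286, 4.5714, 1.5714, -5.4286, -5.4286, 4.5714, 2.5714
Σ_{t=1}^{6}(x_t−x̄)(x_{t+1}−x̄) = 3.9592
γ_1 = 3.9592 / 7 = 0.566

0.566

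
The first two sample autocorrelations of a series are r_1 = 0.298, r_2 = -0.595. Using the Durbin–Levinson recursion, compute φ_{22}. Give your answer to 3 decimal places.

-0.750

φ_{22} = (r_2 − r_1²) / (1 − r_1²)
r_1² = (0.298)² = 0.088804
Numerator = -0.595 − 0.0888 = -0.6838; denominator = 1 − 0.0888 = 0.9112
φ_{22} = -0.6838 / 0.9112 = -0.750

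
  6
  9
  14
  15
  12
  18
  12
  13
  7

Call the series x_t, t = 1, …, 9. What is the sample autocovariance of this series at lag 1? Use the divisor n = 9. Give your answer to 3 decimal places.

1.661

Mean x̄ = (6 + 9 + 14 + 15 + 12 + 18 + 12 + 13 + 7)/9 = 11.7778
Σ_{t=1}^{8}(x_t−x̄)(x_{t+1}−x̄) = 14.9506
γ_1 = 14.9506 / 9 = 1.661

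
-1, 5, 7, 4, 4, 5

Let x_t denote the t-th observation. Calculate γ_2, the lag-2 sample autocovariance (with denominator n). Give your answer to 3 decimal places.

Mean x̄ = (-1 + 5 + 7 + 4 + 4 + 5)/6 = 4.0000
Deviations: -5.0000, 1.0000, 3.0000, 0.0000, 0.0000, 1.0000
Σ_{t=1}^{4}(x_t−x̄)(x_{t+2}−x̄) = -15.0000
γ_2 = -15.0000 / 6 = -2.500

-2.500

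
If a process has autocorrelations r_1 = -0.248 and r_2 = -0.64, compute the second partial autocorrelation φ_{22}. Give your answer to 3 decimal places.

-0.747

φ_{22} = (r_2 − r_1²) / (1 − r_1²)
r_1² = (-0.248)² = 0.061504
Numerator = -0.64 − 0.0615 = -0.7015; denominator = 1 − 0.0615 = 0.9385
φ_{22} = -0.7015 / 0.9385 = -0.747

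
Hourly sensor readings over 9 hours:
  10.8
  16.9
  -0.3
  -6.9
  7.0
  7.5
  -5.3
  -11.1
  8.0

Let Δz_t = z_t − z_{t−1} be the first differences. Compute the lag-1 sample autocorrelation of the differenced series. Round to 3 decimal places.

-0.114

First differences Δz: 6.1, -17.2, -6.6, 13.9, 0.5, -12.8, -5.8, 19.1
Mean of differences = -0.3500
Numerator Σ(Δz_t−Δz̄)(Δz_{t+1}−Δz̄) = -129.0525
Denominator Σ(Δz_t−Δz̄)² = 1131.3800
r_1(Δz) = -129.0525 / 1131.3800 = -0.114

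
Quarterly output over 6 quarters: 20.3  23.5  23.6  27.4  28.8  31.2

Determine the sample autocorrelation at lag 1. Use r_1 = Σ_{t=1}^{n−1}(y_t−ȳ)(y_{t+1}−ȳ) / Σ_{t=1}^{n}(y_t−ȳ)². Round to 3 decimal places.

Mean ȳ = (20.3 + 23.5 + 23.6 + 27.4 + 28.8 + 31.2)/6 = 25.8000
Deviations from mean: -5.5000, -2.3000, -2.2000, 1.6000, 3.0000, 5.4000
Σ(y_t−ȳ)(y_{t+1}−ȳ) = (12.6500) + (5.0600) + (-3.5200) + (4.8000) + (16.2000) = 35.1900
Denominator Σ(y_t−ȳ)² = 81.1000
r_1 = 35.1900 / 81.1000 = 0.434

0.434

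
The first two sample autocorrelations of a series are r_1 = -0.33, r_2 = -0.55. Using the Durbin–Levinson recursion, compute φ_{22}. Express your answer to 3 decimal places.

-0.739

φ_{22} = (r_2 − r_1²) / (1 − r_1²)
r_1² = (-0.33)² = 0.1089
Numerator = -0.55 − 0.1089 = -0.6589; denominator = 1 − 0.1089 = 0.8911
φ_{22} = -0.6589 / 0.8911 = -0.739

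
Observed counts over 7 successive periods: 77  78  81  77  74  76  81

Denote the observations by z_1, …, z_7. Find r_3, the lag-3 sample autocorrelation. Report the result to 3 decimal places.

-0.216

Mean z̄ = (77 + 78 + 81 + 77 + 74 + 76 + 81)/7 = 77.7143
Deviations from mean: -0.7143, 0.2857, 3.2857, -0.7143, -3.7143, -1.7143, 3.2857
Numerator Σ_{t=1}^{4}(z_t−z̄)(z_{t+3}−z̄) = -8.5306
Denominator Σ(z_t−z̄)² = 39.4286
r_3 = -8.5306 / 39.4286 = -0.216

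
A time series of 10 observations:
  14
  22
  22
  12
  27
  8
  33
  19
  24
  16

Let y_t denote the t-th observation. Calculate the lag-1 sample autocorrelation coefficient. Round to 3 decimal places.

Mean ȳ = (14 + 22 + 22 + 12 + 27 + 8 + 33 + 19 + 24 + 16)/10 = 19.7000
Numerator Σ_{t=1}^{9}(y_t−ȳ)(y_{t+1}−ȳ) = -350.9900
Denominator Σ(y_t−ȳ)² = 502.1000
r_1 = -350.9900 / 502.1000 = -0.699

-0.699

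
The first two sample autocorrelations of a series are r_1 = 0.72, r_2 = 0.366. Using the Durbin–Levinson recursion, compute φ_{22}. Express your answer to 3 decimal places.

φ_{22} = (r_2 − r_1²) / (1 − r_1²)
r_1² = (0.72)² = 0.5184
Numerator = 0.366 − 0.5184 = -0.1524; denominator = 1 − 0.5184 = 0.4816
φ_{22} = -0.1524 / 0.4816 = -0.316

-0.316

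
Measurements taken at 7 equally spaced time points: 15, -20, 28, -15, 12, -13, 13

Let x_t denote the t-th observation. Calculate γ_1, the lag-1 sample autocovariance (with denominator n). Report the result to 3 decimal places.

-252.901

Mean x̄ = (15 − 20 + 28 − 15 + 12 − 13 + 13)/7 = 2.8571
Deviations: 12.1429, -22.8571, 25.1429, -17.8571, 9.1429, -15.8571, 10.1429
Σ_{t=1}^{6}(x_t−x̄)(x_{t+1}−x̄) = -1770.3061
γ_1 = -1770.3061 / 7 = -252.901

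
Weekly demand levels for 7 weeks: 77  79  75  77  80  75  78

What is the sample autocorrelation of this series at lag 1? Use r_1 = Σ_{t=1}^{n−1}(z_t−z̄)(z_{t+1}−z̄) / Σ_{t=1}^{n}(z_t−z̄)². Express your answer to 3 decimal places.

-0.577

Mean z̄ = (77 + 79 + 75 + 77 + 80 + 75 + 78)/7 = 77.2857
Deviations from mean: -0.2857, 1.7143, -2.2857, -0.2857, 2.7143, -2.2857, 0.7143
Numerator Σ_{t=1}^{6}(z_t−z̄)(z_{t+1}−z̄) = -12.3673
Denominator Σ(z_t−z̄)² = 21.4286
r_1 = -12.3673 / 21.4286 = -0.577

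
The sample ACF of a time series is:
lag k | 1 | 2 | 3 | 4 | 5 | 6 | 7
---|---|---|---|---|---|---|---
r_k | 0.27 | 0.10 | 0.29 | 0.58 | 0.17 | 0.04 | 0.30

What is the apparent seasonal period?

4

The largest autocorrelation is r_4 = 0.58; the remaining lags stay at or below 0.30. The elevated value at lag 1 (0.27), dropping to 0.10 at lag 2, reflects decaying short-term dependence rather than seasonality.
The dominant spike at lag 4 indicates a seasonal period of 4.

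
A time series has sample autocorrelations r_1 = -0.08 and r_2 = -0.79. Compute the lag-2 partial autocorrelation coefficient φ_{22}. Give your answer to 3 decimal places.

φ_{22} = (r_2 − r_1²) / (1 − r_1²)
r_1² = (-0.08)² = 0.0064
Numerator = -0.79 − 0.0064 = -0.7964; denominator = 1 − 0.0064 = 0.9936
φ_{22} = -0.7964 / 0.9936 = -0.802

-0.802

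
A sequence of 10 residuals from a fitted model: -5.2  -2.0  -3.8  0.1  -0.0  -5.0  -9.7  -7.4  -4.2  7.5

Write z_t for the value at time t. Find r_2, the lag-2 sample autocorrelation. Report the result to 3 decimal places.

-0.258

Mean z̄ = (-5.2 − 2.0 − 3.8 + 0.1 − 0.0 − 5.0 − 9.7 − 7.4 − 4.2 + 7.5)/10 = -2.9700
Numerator Σ_{t=1}^{8}(z_t−z̄)(z_{t+2}−z̄) = -52.9678
Denominator Σ(z_t−z̄)² = 205.0210
r_2 = -52.9678 / 205.0210 = -0.258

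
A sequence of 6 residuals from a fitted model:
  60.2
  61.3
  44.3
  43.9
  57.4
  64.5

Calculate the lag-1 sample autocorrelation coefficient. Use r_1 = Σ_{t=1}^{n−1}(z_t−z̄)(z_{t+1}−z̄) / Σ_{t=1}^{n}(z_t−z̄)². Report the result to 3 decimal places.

0.209

Mean z̄ = (60.2 + 61.3 + 44.3 + 43.9 + 57.4 + 64.5)/6 = 55.2667
Σ(z_t−z̄)(z_{t+1}−z̄) = (29.7644) + (-66.1656) + (124.6544) + (-24.2489) + (19.6978) = 83.7022
Denominator Σ(z_t−z̄)² = 400.0133
r_1 = 83.7022 / 400.0133 = 0.209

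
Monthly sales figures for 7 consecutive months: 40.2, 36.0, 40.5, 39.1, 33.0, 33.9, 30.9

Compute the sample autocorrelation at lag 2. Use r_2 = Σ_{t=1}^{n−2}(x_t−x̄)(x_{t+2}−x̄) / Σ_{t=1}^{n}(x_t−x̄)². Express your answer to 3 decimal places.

Mean x̄ = (40.2 + 36.0 + 40.5 + 39.1 + 33.0 + 33.9 + 30.9)/7 = 36.2286
Deviations from mean: 3.9714, -0.2286, 4.2714, 2.8714, -3.2286, -2.3286, -5.3286
Numerator Σ_{t=1}^{5}(x_t−x̄)(x_{t+2}−x̄) = 13.0341
Denominator Σ(x_t−x̄)² = 86.5543
r_2 = 13.0341 / 86.5543 = 0.151

0.151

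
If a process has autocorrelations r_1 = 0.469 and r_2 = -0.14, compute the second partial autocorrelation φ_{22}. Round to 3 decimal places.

φ_{22} = (r_2 − r_1²) / (1 − r_1²)
r_1² = (0.469)² = 0.219961
Numerator = -0.14 − 0.2200 = -0.3600; denominator = 1 − 0.2200 = 0.7800
φ_{22} = -0.3600 / 0.7800 = -0.461

-0.461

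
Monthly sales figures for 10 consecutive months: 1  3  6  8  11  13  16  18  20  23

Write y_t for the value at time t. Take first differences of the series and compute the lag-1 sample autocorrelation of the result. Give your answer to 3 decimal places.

-0.689

First differences Δy: 2, 3, 2, 3, 2, 3, 2, 2, 3
Mean of differences = 2.4444
Numerator Σ(Δy_t−Δȳ)(Δy_{t+1}−Δȳ) = -1.5309
Denominator Σ(Δy_t−Δȳ)² = 2.2222
r_1(Δy) = -1.5309 / 2.2222 = -0.689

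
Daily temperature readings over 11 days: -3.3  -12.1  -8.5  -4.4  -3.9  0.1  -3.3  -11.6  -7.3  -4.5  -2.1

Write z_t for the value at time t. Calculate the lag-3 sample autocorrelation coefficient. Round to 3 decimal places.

Mean z̄ = (-3.3 − 12.1 − 8.5 − 4.4 − 3.9 + 0.1 − 3.3 − 11.6 − 7.3 − 4.5 − 2.1)/11 = -5.5364
Numerator Σ_{t=1}^{8}(z_t−z̄)(z_{t+3}−z̄) = -60.7440
Denominator Σ(z_t−z̄)² = 150.3655
r_3 = -60.7440 / 150.3655 = -0.404

-0.404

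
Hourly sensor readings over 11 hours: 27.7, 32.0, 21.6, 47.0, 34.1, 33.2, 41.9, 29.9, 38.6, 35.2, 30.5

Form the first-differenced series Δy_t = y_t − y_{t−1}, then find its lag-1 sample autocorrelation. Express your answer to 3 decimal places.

-0.676

First differences Δy: 4.3, -10.4, 25.4, -12.9, -0.9, 8.7, -12.0, 8.7, -3.4, -4.7
Mean of differences = 0.2800
Numerator Σ(Δy_t−Δȳ)(Δy_{t+1}−Δȳ) = -856.1344
Denominator Σ(Δy_t−Δȳ)² = 1267.2760
r_1(Δy) = -856.1344 / 1267.2760 = -0.676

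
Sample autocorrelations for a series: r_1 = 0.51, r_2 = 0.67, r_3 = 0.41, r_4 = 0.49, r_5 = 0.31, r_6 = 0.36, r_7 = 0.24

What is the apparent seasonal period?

2

The largest autocorrelation is r_2 = 0.67; the remaining lags stay at or below 0.51.
The dominant spike at lag 2 indicates a seasonal period of 2.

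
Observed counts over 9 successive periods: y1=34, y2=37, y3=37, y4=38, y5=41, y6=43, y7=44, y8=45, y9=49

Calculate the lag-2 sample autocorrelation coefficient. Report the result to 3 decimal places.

Mean ȳ = (34 + 37 + 37 + 38 + 41 + 43 + 44 + 45 + 49)/9 = 40.8889
Σ(y_t−ȳ)(y_{t+2}−ȳ) = (26.7901) + (11.2346) + (-0.4321) + (-6.0988) + (0.3457) + (8.6790) + (25.2346) = 65.7531
Denominator Σ(y_t−ȳ)² = 182.8889
r_2 = 65.7531 / 182.8889 = 0.360

0.360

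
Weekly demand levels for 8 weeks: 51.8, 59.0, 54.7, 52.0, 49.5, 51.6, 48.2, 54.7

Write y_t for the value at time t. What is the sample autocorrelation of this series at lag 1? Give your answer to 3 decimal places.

0.090

Mean ȳ = (51.8 + 59.0 + 54.7 + 52.0 + 49.5 + 51.6 + 48.2 + 54.7)/8 = 52.6875
Deviations from mean: -0.8875, 6.3125, 2.0125, -0.6875, -3.1875, -1.0875, -4.4875, 2.0125
Numerator Σ_{t=1}^{7}(y_t−ȳ)(y_{t+1}−ȳ) = 7.2248
Denominator Σ(y_t−ȳ)² = 80.6888
r_1 = 7.2248 / 80.6888 = 0.090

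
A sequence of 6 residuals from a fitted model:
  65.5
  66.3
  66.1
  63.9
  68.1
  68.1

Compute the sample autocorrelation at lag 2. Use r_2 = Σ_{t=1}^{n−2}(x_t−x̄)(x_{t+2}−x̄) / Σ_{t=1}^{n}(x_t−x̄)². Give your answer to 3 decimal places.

-0.343

Mean x̄ = (65.5 + 66.3 + 66.1 + 63.9 + 68.1 + 68.1)/6 = 66.3333
Deviations from mean: -0.8333, -0.0333, -0.2333, -2.4333, 1.7667, 1.7667
Σ(x_t−x̄)(x_{t+2}−x̄) = (0.1944) + (0.0811) + (-0.4122) + (-4.2989) = -4.4356
Denominator Σ(x_t−x̄)² = 12.9133
r_2 = -4.4356 / 12.9133 = -0.343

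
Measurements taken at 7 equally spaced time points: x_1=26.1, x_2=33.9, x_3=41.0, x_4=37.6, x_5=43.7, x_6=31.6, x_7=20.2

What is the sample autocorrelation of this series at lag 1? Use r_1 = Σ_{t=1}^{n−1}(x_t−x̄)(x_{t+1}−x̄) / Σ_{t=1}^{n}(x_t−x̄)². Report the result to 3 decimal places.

0.193

Mean x̄ = (26.1 + 33.9 + 41.0 + 37.6 + 43.7 + 31.6 + 20.2)/7 = 33.4429
Deviations from mean: -7.3429, 0.4571, 7.5571, 4.1571, 10.2571, -1.8429, -13.2429
Σ(x_t−x̄)(x_{t+1}−x̄) = (-3.3567) + (3.4547) + (31.4161) + (42.6404) + (-18.9024) + (24.4047) = 79.6567
Denominator Σ(x_t−x̄)² = 412.4971
r_1 = 79.6567 / 412.4971 = 0.193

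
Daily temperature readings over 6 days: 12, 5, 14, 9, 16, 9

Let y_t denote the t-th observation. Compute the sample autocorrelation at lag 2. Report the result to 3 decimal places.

Mean ȳ = (12 + 5 + 14 + 9 + 16 + 9)/6 = 10.8333
Deviations from mean: 1.1667, -5.8333, 3.1667, -1.8333, 5.1667, -1.8333
Σ(y_t−ȳ)(y_{t+2}−ȳ) = (3.6944) + (10.6944) + (16.3611) + (3.3611) = 34.1111
Denominator Σ(y_t−ȳ)² = 78.8333
r_2 = 34.1111 / 78.8333 = 0.433

0.433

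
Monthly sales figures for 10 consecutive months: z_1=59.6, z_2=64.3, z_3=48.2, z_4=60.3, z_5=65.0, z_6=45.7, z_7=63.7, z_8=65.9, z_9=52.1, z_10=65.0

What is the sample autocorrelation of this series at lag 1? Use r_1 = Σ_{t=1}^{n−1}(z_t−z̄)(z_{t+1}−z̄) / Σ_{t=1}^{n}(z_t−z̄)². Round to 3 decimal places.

Mean z̄ = (59.6 + 64.3 + 48.2 + 60.3 + 65.0 + 45.7 + 63.7 + 65.9 + 52.1 + 65.0)/10 = 58.9800
Numerator Σ_{t=1}^{9}(z_t−z̄)(z_{t+1}−z̄) = -259.3264
Denominator Σ(z_t−z̄)² = 512.9760
r_1 = -259.3264 / 512.9760 = -0.506

-0.506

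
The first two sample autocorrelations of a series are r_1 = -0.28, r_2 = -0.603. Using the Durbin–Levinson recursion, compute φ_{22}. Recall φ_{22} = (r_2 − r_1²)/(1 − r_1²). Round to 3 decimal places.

-0.739

φ_{22} = (r_2 − r_1²) / (1 − r_1²)
r_1² = (-0.28)² = 0.0784
Numerator = -0.603 − 0.0784 = -0.6814; denominator = 1 − 0.0784 = 0.9216
φ_{22} = -0.6814 / 0.9216 = -0.739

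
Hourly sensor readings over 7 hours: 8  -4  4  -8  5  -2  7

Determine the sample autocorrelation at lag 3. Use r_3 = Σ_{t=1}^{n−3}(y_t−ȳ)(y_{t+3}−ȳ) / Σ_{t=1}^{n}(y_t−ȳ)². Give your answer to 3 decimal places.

Mean ȳ = (8 − 4 + 4 − 8 + 5 − 2 + 7)/7 = 1.4286
Deviations from mean: 6.5714, -5.4286, 2.5714, -9.4286, 3.5714, -3.4286, 5.5714
Numerator Σ_{t=1}^{4}(y_t−ȳ)(y_{t+3}−ȳ) = -142.6939
Denominator Σ(y_t−ȳ)² = 223.7143
r_3 = -142.6939 / 223.7143 = -0.638

-0.638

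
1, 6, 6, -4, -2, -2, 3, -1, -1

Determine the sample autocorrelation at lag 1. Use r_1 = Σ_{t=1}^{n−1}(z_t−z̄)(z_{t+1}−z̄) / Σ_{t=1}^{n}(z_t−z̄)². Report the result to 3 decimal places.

0.169

Mean z̄ = (1 + 6 + 6 − 4 − 2 − 2 + 3 − 1 − 1)/9 = 0.6667
Numerator Σ_{t=1}^{8}(z_t−z̄)(z_{t+1}−z̄) = 17.5556
Denominator Σ(z_t−z̄)² = 104.0000
r_1 = 17.5556 / 104.0000 = 0.169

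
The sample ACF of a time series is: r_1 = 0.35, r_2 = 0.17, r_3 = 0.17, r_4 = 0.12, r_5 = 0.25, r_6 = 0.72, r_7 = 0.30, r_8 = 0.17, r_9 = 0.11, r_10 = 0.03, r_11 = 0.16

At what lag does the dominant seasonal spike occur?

The largest autocorrelation is r_6 = 0.72; the remaining lags stay at or below 0.35. The elevated value at lag 1 (0.35), dropping to 0.17 at lag 2, reflects decaying short-term dependence rather than seasonality.
The dominant spike at lag 6 indicates a seasonal period of 6.

6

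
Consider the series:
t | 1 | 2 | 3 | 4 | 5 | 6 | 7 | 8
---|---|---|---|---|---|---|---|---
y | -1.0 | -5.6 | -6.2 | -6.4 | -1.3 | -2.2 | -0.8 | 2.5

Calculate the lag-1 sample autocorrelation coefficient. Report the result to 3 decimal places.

0.357

Mean ȳ = (-1.0 − 5.6 − 6.2 − 6.4 − 1.3 − 2.2 − 0.8 + 2.5)/8 = -2.6250
Deviations from mean: 1.6250, -2.9750, -3.5750, -3.7750, 1.3250, 0.4250, 1.8250, 5.1250
Σ(y_t−ȳ)(y_{t+1}−ȳ) = (-4.8344) + (10.6356) + (13.4956) + (-5.0019) + (0.5631) + (0.7756) + (9.3531) = 24.9869
Denominator Σ(y_t−ȳ)² = 70.0550
r_1 = 24.9869 / 70.0550 = 0.357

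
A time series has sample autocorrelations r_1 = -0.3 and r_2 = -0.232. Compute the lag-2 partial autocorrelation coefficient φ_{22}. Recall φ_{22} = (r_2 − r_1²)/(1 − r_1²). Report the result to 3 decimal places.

φ_{22} = (r_2 − r_1²) / (1 − r_1²)
r_1² = (-0.3)² = 0.09
Numerator = -0.232 − 0.0900 = -0.3220; denominator = 1 − 0.0900 = 0.9100
φ_{22} = -0.3220 / 0.9100 = -0.354

-0.354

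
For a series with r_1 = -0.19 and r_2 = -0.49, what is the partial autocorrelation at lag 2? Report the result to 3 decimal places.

-0.546

φ_{22} = (r_2 − r_1²) / (1 − r_1²)
r_1² = (-0.19)² = 0.0361
Numerator = -0.49 − 0.0361 = -0.5261; denominator = 1 − 0.0361 = 0.9639
φ_{22} = -0.5261 / 0.9639 = -0.546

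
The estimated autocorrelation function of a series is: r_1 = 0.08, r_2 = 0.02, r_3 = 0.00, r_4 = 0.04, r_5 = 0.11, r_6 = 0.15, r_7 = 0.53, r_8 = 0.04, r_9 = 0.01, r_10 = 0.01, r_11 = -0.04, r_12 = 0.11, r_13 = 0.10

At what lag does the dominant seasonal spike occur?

The largest autocorrelation is r_7 = 0.53; the remaining lags stay at or below 0.15.
The dominant spike at lag 7 indicates a seasonal period of 7.

7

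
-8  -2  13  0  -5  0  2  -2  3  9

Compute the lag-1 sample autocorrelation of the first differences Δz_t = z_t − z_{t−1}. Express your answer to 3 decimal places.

-0.125

First differences Δz: 6, 15, -13, -5, 5, 2, -4, 5, 6
Mean of differences = 1.8889
Numerator Σ(Δz_t−Δz̄)(Δz_{t+1}−Δz̄) = -66.0123
Denominator Σ(Δz_t−Δz̄)² = 528.8889
r_1(Δz) = -66.0123 / 528.8889 = -0.125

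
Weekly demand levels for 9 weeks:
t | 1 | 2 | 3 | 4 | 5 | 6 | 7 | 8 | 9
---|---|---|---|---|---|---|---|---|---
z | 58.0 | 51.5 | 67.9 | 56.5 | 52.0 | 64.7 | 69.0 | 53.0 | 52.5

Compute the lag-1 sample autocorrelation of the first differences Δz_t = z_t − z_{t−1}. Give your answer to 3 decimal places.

First differences Δz: -6.5, 16.4, -11.4, -4.5, 12.7, 4.3, -16.0, -0.5
Mean of differences = -0.6875
Numerator Σ(Δz_t−Δz̄)(Δz_{t+1}−Δz̄) = -305.0414
Denominator Σ(Δz_t−Δz̄)² = 893.6688
r_1(Δz) = -305.0414 / 893.6688 = -0.341

-0.341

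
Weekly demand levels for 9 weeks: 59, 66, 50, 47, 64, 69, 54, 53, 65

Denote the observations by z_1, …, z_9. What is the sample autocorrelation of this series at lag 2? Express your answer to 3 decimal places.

Mean z̄ = (59 + 66 + 50 + 47 + 64 + 69 + 54 + 53 + 65)/9 = 58.5556
Σ(z_t−z̄)(z_{t+2}−z̄) = (-3.8025) + (-86.0247) + (-46.5802) + (-120.6914) + (-24.8025) + (-58.0247) + (-29.3580) = -369.2840
Denominator Σ(z_t−z̄)² = 494.2222
r_2 = -369.2840 / 494.2222 = -0.747

-0.747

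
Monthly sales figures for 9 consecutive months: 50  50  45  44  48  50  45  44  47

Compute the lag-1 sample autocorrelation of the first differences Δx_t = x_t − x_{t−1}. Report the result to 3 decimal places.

First differences Δx: 0, -5, -1, 4, 2, -5, -1, 3
Mean of differences = -0.3750
Numerator Σ(Δx_t−Δx̄)(Δx_{t+1}−Δx̄) = -1.3906
Denominator Σ(Δx_t−Δx̄)² = 79.8750
r_1(Δx) = -1.3906 / 79.8750 = -0.017

-0.017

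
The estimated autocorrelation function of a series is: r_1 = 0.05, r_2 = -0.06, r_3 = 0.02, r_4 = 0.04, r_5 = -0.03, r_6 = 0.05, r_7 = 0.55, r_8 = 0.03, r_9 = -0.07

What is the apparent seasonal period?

The largest autocorrelation is r_7 = 0.55; the remaining lags stay at or below 0.05.
The dominant spike at lag 7 indicates a seasonal period of 7.

7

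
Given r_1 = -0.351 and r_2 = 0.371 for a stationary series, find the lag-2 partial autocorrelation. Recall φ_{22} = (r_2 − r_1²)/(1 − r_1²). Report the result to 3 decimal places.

φ_{22} = (r_2 − r_1²) / (1 − r_1²)
r_1² = (-0.351)² = 0.123201
Numerator = 0.371 − 0.1232 = 0.2478; denominator = 1 − 0.1232 = 0.8768
φ_{22} = 0.2478 / 0.8768 = 0.283

0.283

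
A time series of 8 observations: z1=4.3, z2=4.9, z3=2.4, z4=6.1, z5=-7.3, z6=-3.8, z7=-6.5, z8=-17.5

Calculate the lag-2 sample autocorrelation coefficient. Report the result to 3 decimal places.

0.212

Mean z̄ = (4.3 + 4.9 + 2.4 + 6.1 − 7.3 − 3.8 − 6.5 − 17.5)/8 = -2.1750
Deviations from mean: 6.4750, 7.0750, 4.5750, 8.2750, -5.1250, -1.6250, -4.3250, -15.3250
Numerator Σ_{t=1}^{6}(z_t−z̄)(z_{t+2}−z̄) = 98.3438
Denominator Σ(z_t−z̄)² = 463.8550
r_2 = 98.3438 / 463.8550 = 0.212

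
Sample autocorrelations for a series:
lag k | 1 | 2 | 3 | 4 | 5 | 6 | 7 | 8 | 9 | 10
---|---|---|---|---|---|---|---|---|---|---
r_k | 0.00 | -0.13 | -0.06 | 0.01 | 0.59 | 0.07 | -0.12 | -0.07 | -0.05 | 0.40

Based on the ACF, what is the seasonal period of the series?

5

The largest autocorrelation is r_5 = 0.59, with a weaker echo at lag 10 (0.40); the remaining lags stay at or below 0.07.
The dominant spike at lag 5 indicates a seasonal period of 5.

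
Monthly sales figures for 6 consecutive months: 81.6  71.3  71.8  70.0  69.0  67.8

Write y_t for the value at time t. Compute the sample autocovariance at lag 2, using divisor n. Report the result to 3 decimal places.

1.380

Mean ȳ = (81.6 + 71.3 + 71.8 + 70.0 + 69.0 + 67.8)/6 = 71.9167
Σ_{t=1}^{4}(y_t−ȳ)(y_{t+2}−ȳ) = 8.2828
γ_2 = 8.2828 / 6 = 1.380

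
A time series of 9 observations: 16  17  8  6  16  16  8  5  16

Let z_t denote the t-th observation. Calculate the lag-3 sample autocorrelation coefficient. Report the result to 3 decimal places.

Mean z̄ = (16 + 17 + 8 + 6 + 16 + 16 + 8 + 5 + 16)/9 = 12.0000
Σ(z_t−z̄)(z_{t+3}−z̄) = (-24.0000) + (20.0000) + (-16.0000) + (24.0000) + (-28.0000) + (16.0000) = -8.0000
Denominator Σ(z_t−z̄)² = 206.0000
r_3 = -8.0000 / 206.0000 = -0.039

-0.039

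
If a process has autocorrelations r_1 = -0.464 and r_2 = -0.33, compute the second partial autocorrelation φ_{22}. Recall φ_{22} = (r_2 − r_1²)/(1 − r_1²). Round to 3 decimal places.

φ_{22} = (r_2 − r_1²) / (1 − r_1²)
r_1² = (-0.464)² = 0.215296
Numerator = -0.33 − 0.2153 = -0.5453; denominator = 1 − 0.2153 = 0.7847
φ_{22} = -0.5453 / 0.7847 = -0.695

-0.695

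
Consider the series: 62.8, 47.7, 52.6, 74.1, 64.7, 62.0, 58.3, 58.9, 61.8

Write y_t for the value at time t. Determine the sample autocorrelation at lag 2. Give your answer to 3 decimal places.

-0.490

Mean ȳ = (62.8 + 47.7 + 52.6 + 74.1 + 64.7 + 62.0 + 58.3 + 58.9 + 61.8)/9 = 60.3222
Σ(y_t−ȳ)(y_{t+2}−ȳ) = (-19.1340) + (-173.9062) + (-33.8062) + (23.1160) + (-8.8528) + (-2.3862) + (-2.9884) = -217.9577
Denominator Σ(y_t−ȳ)² = 445.1956
r_2 = -217.9577 / 445.1956 = -0.490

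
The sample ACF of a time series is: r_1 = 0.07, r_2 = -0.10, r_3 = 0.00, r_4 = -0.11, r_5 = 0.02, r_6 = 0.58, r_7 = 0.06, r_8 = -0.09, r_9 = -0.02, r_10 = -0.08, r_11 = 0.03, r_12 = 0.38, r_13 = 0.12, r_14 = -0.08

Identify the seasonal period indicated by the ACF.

The largest autocorrelation is r_6 = 0.58, with a weaker echo at lag 12 (0.38); the remaining lags stay at or below 0.12.
The dominant spike at lag 6 indicates a seasonal period of 6.

6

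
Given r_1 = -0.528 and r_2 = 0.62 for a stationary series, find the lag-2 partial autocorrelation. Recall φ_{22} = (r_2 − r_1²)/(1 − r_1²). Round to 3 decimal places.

φ_{22} = (r_2 − r_1²) / (1 − r_1²)
r_1² = (-0.528)² = 0.278784
Numerator = 0.62 − 0.2788 = 0.3412; denominator = 1 − 0.2788 = 0.7212
φ_{22} = 0.3412 / 0.7212 = 0.473

0.473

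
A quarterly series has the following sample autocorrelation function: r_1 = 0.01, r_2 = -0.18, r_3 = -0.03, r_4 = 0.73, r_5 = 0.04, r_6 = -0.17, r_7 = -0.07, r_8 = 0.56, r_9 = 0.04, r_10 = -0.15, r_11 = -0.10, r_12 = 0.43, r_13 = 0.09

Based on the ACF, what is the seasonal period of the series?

4

The largest autocorrelation is r_4 = 0.73, with weaker echoes at lags 8 (0.56) and 12 (0.43); the remaining lags stay at or below 0.09.
The dominant spike at lag 4 indicates a seasonal period of 4.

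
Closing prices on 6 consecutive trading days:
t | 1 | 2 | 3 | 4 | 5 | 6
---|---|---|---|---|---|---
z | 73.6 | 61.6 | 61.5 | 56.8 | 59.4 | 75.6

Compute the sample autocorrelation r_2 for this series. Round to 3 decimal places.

-0.235

Mean z̄ = (73.6 + 61.6 + 61.5 + 56.8 + 59.4 + 75.6)/6 = 64.7500
Numerator Σ_{t=1}^{4}(z_t−z̄)(z_{t+2}−z̄) = -72.5900
Denominator Σ(z_t−z̄)² = 308.3550
r_2 = -72.5900 / 308.3550 = -0.235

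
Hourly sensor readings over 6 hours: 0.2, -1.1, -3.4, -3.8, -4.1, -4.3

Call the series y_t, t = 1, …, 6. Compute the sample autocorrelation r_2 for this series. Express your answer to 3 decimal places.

-0.067

Mean ȳ = (0.2 − 1.1 − 3.4 − 3.8 − 4.1 − 4.3)/6 = -2.7500
Numerator Σ_{t=1}^{4}(y_t−ȳ)(y_{t+2}−ȳ) = -1.1450
Denominator Σ(y_t−ȳ)² = 17.1750
r_2 = -1.1450 / 17.1750 = -0.067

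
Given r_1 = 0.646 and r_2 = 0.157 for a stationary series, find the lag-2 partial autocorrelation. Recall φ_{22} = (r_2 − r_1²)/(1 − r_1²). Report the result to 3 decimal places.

-0.447

φ_{22} = (r_2 − r_1²) / (1 − r_1²)
r_1² = (0.646)² = 0.417316
Numerator = 0.157 − 0.4173 = -0.2603; denominator = 1 − 0.4173 = 0.5827
φ_{22} = -0.2603 / 0.5827 = -0.447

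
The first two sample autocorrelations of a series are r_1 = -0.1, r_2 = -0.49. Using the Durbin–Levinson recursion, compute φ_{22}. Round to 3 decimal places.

-0.505

φ_{22} = (r_2 − r_1²) / (1 − r_1²)
r_1² = (-0.1)² = 0.01
Numerator = -0.49 − 0.0100 = -0.5000; denominator = 1 − 0.0100 = 0.9900
φ_{22} = -0.5000 / 0.9900 = -0.505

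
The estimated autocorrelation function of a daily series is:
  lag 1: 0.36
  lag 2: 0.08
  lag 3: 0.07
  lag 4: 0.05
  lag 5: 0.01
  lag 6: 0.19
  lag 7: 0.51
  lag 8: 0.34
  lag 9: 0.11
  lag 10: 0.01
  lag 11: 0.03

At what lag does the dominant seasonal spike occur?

The largest autocorrelation is r_7 = 0.51; the remaining lags stay at or below 0.36. The elevated value at lag 1 (0.36), dropping to 0.08 at lag 2, reflects decaying short-term dependence rather than seasonality.
The dominant spike at lag 7 indicates a seasonal period of 7.

7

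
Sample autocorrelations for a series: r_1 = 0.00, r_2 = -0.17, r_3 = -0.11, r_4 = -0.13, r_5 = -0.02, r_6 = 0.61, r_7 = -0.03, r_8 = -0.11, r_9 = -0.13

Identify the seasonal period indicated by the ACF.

The largest autocorrelation is r_6 = 0.61; the remaining lags stay at or below 0.00.
The dominant spike at lag 6 indicates a seasonal period of 6.

6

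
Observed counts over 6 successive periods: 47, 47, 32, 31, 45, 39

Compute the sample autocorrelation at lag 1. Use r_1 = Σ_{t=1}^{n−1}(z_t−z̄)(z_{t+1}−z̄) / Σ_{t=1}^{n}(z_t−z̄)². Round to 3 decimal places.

0.059

Mean z̄ = (47 + 47 + 32 + 31 + 45 + 39)/6 = 40.1667
Σ(z_t−z̄)(z_{t+1}−z̄) = (46.6944) + (-55.8056) + (74.8611) + (-44.3056) + (-5.6389) = 15.8056
Denominator Σ(z_t−z̄)² = 268.8333
r_1 = 15.8056 / 268.8333 = 0.059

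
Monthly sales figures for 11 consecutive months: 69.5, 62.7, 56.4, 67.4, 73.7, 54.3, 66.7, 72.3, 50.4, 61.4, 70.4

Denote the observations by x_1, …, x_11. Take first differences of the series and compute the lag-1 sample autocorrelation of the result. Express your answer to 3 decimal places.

-0.346

First differences Δx: -6.8, -6.3, 11.0, 6.3, -19.4, 12.4, 5.6, -21.9, 11.0, 9.0
Mean of differences = 0.0900
Numerator Σ(Δx_t−Δx̄)(Δx_{t+1}−Δx̄) = -514.9311
Denominator Σ(Δx_t−Δx̄)² = 1489.6290
r_1(Δx) = -514.9311 / 1489.6290 = -0.346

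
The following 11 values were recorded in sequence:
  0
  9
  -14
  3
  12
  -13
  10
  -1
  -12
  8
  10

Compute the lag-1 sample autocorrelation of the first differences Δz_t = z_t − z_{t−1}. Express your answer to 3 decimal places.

-0.562

First differences Δz: 9, -23, 17, 9, -25, 23, -11, -11, 20, 2
Mean of differences = 1.0000
Numerator Σ(Δz_t−Δz̄)(Δz_{t+1}−Δz̄) = -1557.0000
Denominator Σ(Δz_t−Δz̄)² = 2770.0000
r_1(Δz) = -1557.0000 / 2770.0000 = -0.562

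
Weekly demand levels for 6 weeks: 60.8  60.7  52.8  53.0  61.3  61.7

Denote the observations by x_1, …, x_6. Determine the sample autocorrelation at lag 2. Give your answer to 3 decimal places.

Mean x̄ = (60.8 + 60.7 + 52.8 + 53.0 + 61.3 + 61.7)/6 = 58.3833
Deviations from mean: 2.4167, 2.3167, -5.5833, -5.3833, 2.9167, 3.3167
Numerator Σ_{t=1}^{4}(x_t−x̄)(x_{t+2}−x̄) = -60.1039
Denominator Σ(x_t−x̄)² = 90.8683
r_2 = -60.1039 / 90.8683 = -0.661

-0.661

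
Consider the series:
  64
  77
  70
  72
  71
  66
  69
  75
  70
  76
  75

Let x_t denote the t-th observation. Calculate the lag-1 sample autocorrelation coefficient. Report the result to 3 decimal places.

-0.224

Mean x̄ = (64 + 77 + 70 + 72 + 71 + 66 + 69 + 75 + 70 + 76 + 75)/11 = 71.3636
Numerator Σ_{t=1}^{10}(x_t−x̄)(x_{t+1}−x̄) = -38.6777
Denominator Σ(x_t−x̄)² = 172.5455
r_1 = -38.6777 / 172.5455 = -0.224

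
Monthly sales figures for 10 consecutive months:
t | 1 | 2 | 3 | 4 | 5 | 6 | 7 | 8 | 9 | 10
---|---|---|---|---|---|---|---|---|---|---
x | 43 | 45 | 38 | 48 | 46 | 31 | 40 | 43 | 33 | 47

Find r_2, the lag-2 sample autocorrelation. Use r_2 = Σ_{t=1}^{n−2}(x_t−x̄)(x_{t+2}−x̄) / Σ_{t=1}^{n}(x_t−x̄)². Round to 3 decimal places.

-0.223

Mean x̄ = (43 + 45 + 38 + 48 + 46 + 31 + 40 + 43 + 33 + 47)/10 = 41.4000
Numerator Σ_{t=1}^{8}(x_t−x̄)(x_{t+2}−x̄) = -68.3200
Denominator Σ(x_t−x̄)² = 306.4000
r_2 = -68.3200 / 306.4000 = -0.223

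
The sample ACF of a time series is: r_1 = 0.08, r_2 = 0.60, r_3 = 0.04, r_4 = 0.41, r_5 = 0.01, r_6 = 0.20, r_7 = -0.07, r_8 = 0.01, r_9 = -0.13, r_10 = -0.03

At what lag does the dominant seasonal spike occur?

2

The largest autocorrelation is r_2 = 0.60, with weaker echoes at lags 4 (0.41) and 6 (0.20); the remaining lags stay at or below 0.08.
The dominant spike at lag 2 indicates a seasonal period of 2.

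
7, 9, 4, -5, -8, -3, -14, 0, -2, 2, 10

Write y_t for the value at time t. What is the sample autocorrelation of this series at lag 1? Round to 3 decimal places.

Mean ȳ = (7 + 9 + 4 − 5 − 8 − 3 − 14 + 0 − 2 + 2 + 10)/11 = 0.0000
Numerator Σ_{t=1}^{10}(y_t−ȳ)(y_{t+1}−ȳ) = 201.0000
Denominator Σ(y_t−ȳ)² = 548.0000
r_1 = 201.0000 / 548.0000 = 0.367

0.367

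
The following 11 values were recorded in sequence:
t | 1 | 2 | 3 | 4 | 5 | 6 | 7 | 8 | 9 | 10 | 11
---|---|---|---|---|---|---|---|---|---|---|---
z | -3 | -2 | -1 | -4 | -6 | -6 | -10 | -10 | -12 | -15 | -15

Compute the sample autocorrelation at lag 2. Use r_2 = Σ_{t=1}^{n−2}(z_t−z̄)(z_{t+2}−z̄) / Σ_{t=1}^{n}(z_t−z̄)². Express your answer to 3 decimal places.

Mean z̄ = (-3 − 2 − 1 − 4 − 6 − 6 − 10 − 10 − 12 − 15 − 15)/11 = -7.6364
Numerator Σ_{t=1}^{9}(z_t−z̄)(z_{t+2}−z̄) = 120.1901
Denominator Σ(z_t−z̄)² = 254.5455
r_2 = 120.1901 / 254.5455 = 0.472

0.472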